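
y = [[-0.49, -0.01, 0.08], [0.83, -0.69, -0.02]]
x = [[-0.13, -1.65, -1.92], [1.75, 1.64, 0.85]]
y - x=[[-0.36, 1.64, 2.0], [-0.92, -2.33, -0.87]]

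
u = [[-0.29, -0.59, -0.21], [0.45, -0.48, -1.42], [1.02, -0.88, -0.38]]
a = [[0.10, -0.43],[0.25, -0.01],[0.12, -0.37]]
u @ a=[[-0.2, 0.21], [-0.25, 0.34], [-0.16, -0.29]]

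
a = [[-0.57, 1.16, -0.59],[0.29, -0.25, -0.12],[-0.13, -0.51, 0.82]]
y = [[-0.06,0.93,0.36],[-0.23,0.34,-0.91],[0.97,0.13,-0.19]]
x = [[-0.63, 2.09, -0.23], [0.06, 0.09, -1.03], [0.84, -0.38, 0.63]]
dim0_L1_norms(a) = [0.99, 1.92, 1.53]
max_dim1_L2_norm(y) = 1.0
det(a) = 0.00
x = a + y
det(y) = -0.99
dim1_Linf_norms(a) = [1.16, 0.29, 0.82]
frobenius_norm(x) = 2.67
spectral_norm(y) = 1.00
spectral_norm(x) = 2.33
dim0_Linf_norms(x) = [0.84, 2.09, 1.03]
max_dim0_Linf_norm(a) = 1.16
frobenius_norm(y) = 1.73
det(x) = -1.65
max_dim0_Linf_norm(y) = 0.97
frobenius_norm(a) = 1.77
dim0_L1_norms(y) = [1.26, 1.4, 1.46]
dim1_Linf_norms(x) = [2.09, 1.03, 0.84]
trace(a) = 0.00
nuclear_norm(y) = 2.99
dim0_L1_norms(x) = [1.53, 2.56, 1.89]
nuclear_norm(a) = 2.32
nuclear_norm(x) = 4.10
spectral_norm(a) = 1.63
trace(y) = 0.09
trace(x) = 0.09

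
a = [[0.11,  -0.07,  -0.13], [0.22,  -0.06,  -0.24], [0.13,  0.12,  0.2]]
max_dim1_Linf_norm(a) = 0.24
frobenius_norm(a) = 0.46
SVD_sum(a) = [[0.08, -0.06, -0.15], [0.15, -0.10, -0.27], [-0.07, 0.05, 0.12]] + [[0.02, 0.01, 0.01], [0.08, 0.03, 0.03], [0.20, 0.08, 0.08]] + [[0.0, -0.02, 0.01],[-0.0, 0.01, -0.01],[0.00, -0.00, 0.0]]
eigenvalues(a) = [(0.1+0.21j), (0.1-0.21j), (0.05+0j)]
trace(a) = 0.25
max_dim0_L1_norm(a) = 0.57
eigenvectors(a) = [[0.34+0.12j, (0.34-0.12j), (0.16+0j)], [0.74+0.00j, (0.74-0j), -0.84+0.00j], [-0.18-0.54j, (-0.18+0.54j), 0.53+0.00j]]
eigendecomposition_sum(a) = [[0.05+0.07j, -0.03+0.03j, (-0.07+0.02j)], [0.14+0.11j, (-0.04+0.08j), (-0.11+0.09j)], [0.04-0.13j, 0.07+0.01j, (0.1+0.06j)]] + [[0.05-0.07j, -0.03-0.03j, (-0.07-0.02j)], [(0.14-0.11j), -0.04-0.08j, -0.11-0.09j], [0.04+0.13j, (0.07-0.01j), 0.10-0.06j]] + [[0.01-0.00j, (-0.01+0j), 0.00-0.00j], [-0.07+0.00j, 0.03-0.00j, (-0.01+0j)], [(0.04-0j), (-0.02+0j), (0.01-0j)]]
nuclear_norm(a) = 0.66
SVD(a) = [[-0.46,0.11,-0.88], [-0.81,0.36,0.46], [0.37,0.93,-0.08]] @ diag([0.39411891347095007, 0.2422615054383179, 0.027922124332465926]) @ [[-0.46, 0.32, 0.83], [0.87, 0.34, 0.35], [-0.17, 0.89, -0.43]]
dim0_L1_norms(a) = [0.46, 0.25, 0.57]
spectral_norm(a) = 0.39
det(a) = 0.00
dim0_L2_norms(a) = [0.28, 0.15, 0.34]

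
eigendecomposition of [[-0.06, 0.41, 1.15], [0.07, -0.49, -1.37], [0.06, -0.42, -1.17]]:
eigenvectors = [[0.54, -1.0, 0.66], [-0.64, -0.09, -0.7], [-0.55, -0.02, 0.28]]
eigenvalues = [-1.72, -0.0, 0.0]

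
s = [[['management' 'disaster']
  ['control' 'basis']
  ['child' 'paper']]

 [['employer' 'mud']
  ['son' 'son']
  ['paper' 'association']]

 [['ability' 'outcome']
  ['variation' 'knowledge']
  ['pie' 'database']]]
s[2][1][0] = 'variation'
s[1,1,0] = 'son'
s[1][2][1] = 'association'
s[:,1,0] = ['control', 'son', 'variation']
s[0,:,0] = ['management', 'control', 'child']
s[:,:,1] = [['disaster', 'basis', 'paper'], ['mud', 'son', 'association'], ['outcome', 'knowledge', 'database']]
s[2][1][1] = 'knowledge'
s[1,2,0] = 'paper'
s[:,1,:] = [['control', 'basis'], ['son', 'son'], ['variation', 'knowledge']]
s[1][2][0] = 'paper'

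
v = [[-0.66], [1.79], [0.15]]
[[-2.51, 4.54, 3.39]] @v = [[10.29]]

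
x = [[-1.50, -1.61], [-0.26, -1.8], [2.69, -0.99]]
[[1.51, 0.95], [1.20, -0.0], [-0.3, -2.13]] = x@ [[-0.34, -0.75], [-0.62, 0.11]]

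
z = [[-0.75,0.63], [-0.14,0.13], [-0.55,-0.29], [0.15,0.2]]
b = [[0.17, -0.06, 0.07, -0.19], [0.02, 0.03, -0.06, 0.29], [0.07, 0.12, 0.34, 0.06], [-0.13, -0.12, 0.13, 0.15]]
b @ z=[[-0.19, 0.04], [0.06, 0.09], [-0.25, -0.03], [0.07, -0.11]]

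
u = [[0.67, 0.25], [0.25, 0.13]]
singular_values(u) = [0.77, 0.03]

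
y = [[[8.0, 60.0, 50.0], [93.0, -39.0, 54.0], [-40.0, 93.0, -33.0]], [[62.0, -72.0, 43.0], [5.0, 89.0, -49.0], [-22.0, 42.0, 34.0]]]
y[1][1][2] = -49.0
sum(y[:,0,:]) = 151.0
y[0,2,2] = -33.0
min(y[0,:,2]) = -33.0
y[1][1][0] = 5.0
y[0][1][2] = 54.0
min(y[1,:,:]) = -72.0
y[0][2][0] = -40.0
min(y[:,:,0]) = -40.0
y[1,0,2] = 43.0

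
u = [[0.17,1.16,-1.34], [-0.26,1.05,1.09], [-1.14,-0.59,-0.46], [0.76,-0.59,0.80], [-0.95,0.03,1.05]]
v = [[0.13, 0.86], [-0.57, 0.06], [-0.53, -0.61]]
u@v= [[0.07, 1.03], [-1.21, -0.83], [0.43, -0.74], [0.01, 0.13], [-0.70, -1.46]]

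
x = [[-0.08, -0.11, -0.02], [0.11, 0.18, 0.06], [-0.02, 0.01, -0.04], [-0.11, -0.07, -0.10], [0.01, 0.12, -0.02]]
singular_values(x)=[0.31, 0.12, 0.02]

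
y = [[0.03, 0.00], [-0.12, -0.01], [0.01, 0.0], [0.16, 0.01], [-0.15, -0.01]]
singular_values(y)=[0.25, 0.0]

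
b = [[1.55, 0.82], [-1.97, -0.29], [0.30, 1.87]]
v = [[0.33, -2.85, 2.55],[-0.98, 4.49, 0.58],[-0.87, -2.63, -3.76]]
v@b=[[6.89, 5.87], [-10.19, -1.02], [2.7, -6.98]]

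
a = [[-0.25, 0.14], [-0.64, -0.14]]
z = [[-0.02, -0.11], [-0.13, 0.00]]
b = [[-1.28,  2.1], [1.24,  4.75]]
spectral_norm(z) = 0.13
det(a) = 0.12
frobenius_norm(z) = 0.17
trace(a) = -0.39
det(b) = -8.68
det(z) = -0.01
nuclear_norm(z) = 0.24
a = b @ z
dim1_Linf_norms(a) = [0.25, 0.64]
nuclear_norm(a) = 0.87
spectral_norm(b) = 5.23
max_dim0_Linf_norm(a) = 0.64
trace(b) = 3.47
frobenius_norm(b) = 5.49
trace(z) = -0.02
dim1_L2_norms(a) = [0.29, 0.66]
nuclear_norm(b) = 6.89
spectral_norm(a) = 0.69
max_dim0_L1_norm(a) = 0.89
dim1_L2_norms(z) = [0.11, 0.13]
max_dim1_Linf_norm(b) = 4.75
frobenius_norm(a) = 0.72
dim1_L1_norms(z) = [0.13, 0.13]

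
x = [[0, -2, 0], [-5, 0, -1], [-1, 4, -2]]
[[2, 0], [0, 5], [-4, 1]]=x@[[0, -1], [-1, 0], [0, 0]]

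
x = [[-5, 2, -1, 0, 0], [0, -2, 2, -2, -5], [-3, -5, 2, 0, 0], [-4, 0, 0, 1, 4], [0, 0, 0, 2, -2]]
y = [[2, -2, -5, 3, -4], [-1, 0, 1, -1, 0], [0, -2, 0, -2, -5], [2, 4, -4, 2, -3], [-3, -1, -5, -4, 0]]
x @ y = [[-12, 12, 27, -15, 25], [13, -7, 31, 14, -4], [-1, 2, 10, -8, 2], [-18, 8, -4, -26, 13], [10, 10, 2, 12, -6]]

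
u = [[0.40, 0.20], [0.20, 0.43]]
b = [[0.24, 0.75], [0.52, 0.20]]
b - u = [[-0.16, 0.55], [0.32, -0.23]]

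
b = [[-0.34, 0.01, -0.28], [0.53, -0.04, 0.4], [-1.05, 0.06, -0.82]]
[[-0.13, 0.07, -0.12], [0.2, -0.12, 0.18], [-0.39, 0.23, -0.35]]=b@[[0.28, -0.07, 0.11], [-0.07, 0.44, -0.16], [0.11, -0.16, 0.28]]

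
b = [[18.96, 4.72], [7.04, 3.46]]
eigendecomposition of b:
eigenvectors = [[0.93, -0.26], [0.37, 0.97]]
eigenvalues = [20.87, 1.55]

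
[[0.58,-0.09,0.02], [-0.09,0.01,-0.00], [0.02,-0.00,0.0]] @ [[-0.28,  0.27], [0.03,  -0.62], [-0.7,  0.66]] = [[-0.18, 0.23], [0.03, -0.03], [-0.01, 0.01]]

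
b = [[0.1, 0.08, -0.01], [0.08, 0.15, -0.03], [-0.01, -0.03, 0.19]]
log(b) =[[-2.62,0.78,-0.01],[0.78,-2.16,-0.18],[-0.01,-0.18,-1.68]]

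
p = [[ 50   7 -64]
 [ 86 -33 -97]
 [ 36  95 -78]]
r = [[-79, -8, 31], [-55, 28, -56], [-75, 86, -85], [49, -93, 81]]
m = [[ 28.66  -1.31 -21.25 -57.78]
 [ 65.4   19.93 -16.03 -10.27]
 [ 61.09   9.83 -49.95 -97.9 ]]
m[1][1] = 19.93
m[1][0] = 65.4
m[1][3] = -10.27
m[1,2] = -16.03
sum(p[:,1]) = 69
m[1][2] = -16.03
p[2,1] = 95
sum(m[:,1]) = 28.450000000000003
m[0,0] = 28.66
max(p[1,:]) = 86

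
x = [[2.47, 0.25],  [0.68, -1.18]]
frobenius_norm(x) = 2.83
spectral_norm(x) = 2.56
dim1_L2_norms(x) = [2.48, 1.36]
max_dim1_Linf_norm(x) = 2.47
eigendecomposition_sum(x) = [[2.49, 0.17], [0.46, 0.03]] + [[-0.02, 0.08], [0.22, -1.21]]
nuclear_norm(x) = 3.77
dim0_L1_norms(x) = [3.15, 1.43]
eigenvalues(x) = [2.52, -1.23]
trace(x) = 1.29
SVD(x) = [[-0.96, -0.28],  [-0.28, 0.96]] @ diag([2.56319795635631, 1.2034185624839073]) @ [[-1.0,0.04],  [-0.04,-1.00]]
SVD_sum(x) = [[2.46, -0.09],[0.72, -0.03]] + [[0.01, 0.34], [-0.04, -1.15]]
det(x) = -3.08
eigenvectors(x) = [[0.98, -0.07], [0.18, 1.0]]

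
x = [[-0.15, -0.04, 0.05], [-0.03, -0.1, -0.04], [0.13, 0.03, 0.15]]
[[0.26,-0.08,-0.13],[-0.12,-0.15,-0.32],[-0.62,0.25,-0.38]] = x @ [[-3.17, 0.62, -1.14], [2.91, 0.96, 4.57], [-1.96, 0.96, -2.46]]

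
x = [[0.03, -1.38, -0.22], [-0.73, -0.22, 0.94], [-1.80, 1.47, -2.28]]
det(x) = 4.929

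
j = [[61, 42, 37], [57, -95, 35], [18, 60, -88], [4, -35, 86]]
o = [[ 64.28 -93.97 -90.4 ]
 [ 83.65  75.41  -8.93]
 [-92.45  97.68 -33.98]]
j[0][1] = 42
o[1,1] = 75.41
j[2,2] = -88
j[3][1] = -35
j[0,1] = 42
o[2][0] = -92.45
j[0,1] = 42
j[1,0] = 57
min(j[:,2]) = -88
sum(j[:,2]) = 70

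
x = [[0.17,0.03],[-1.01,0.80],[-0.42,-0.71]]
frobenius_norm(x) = 1.54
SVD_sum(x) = [[0.08, -0.07], [-0.94, 0.87], [0.13, -0.12]] + [[0.09, 0.10],[-0.07, -0.07],[-0.55, -0.59]]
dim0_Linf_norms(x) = [1.01, 0.8]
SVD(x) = [[-0.08, -0.17], [0.99, 0.12], [-0.13, 0.98]] @ diag([1.300576202845905, 0.8239548170809659]) @ [[-0.73, 0.68], [-0.68, -0.73]]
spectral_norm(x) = 1.30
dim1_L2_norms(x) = [0.17, 1.29, 0.82]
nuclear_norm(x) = 2.12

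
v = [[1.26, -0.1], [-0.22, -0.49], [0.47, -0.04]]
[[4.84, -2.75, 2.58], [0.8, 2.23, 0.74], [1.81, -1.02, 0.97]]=v @ [[3.58, -2.46, 1.86], [-3.25, -3.45, -2.34]]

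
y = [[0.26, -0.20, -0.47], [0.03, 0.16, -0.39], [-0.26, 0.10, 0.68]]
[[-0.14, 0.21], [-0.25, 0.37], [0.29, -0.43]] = y @ [[1.06, -0.97], [0.19, 0.04], [0.81, -1.01]]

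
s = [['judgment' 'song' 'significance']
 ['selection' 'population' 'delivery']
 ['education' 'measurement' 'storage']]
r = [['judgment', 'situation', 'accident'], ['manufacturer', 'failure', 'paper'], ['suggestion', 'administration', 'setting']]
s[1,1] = 'population'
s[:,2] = ['significance', 'delivery', 'storage']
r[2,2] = 'setting'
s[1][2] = 'delivery'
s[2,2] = 'storage'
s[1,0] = 'selection'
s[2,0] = 'education'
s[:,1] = ['song', 'population', 'measurement']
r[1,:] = ['manufacturer', 'failure', 'paper']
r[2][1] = 'administration'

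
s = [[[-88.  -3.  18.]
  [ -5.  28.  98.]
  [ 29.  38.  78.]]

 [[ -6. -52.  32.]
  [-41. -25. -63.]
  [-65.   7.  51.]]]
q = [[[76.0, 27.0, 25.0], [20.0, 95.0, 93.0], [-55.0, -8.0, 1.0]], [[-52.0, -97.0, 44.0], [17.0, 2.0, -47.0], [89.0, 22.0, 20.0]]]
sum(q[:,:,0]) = 95.0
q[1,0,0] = -52.0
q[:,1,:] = [[20.0, 95.0, 93.0], [17.0, 2.0, -47.0]]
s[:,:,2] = [[18.0, 98.0, 78.0], [32.0, -63.0, 51.0]]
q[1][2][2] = 20.0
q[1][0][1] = -97.0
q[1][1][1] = 2.0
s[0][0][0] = -88.0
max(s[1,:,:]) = 51.0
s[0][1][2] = 98.0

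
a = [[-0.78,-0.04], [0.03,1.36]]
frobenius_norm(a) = 1.57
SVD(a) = [[-0.06,  1.00],[1.0,  0.06]] @ diag([1.3621161155587884, 0.7779072487996476]) @ [[0.06, 1.00], [-1.0, 0.06]]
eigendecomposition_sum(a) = [[-0.78,-0.01], [0.01,0.00]] + [[-0.00, -0.03], [0.02, 1.36]]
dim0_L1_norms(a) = [0.81, 1.4]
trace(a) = 0.58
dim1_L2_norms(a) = [0.78, 1.36]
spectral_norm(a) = 1.36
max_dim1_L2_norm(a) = 1.36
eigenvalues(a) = [-0.78, 1.36]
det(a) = -1.06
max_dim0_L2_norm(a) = 1.36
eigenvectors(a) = [[-1.00,0.02],  [0.01,-1.0]]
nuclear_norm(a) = 2.14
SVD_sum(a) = [[-0.0, -0.08], [0.08, 1.36]] + [[-0.78, 0.04], [-0.05, 0.0]]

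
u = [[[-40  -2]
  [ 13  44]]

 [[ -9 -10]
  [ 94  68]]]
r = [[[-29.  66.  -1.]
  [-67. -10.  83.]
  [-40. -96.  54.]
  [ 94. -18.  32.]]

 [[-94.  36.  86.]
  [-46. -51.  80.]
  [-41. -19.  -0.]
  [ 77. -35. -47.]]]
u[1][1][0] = 94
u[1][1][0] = 94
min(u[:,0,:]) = -40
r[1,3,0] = 77.0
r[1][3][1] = -35.0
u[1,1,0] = 94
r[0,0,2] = -1.0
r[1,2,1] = -19.0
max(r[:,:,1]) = 66.0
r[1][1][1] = -51.0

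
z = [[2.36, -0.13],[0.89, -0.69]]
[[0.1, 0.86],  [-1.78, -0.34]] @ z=[[1.00, -0.61], [-4.50, 0.47]]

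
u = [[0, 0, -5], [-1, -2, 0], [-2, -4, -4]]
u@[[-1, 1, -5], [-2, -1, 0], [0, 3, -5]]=[[0, -15, 25], [5, 1, 5], [10, -10, 30]]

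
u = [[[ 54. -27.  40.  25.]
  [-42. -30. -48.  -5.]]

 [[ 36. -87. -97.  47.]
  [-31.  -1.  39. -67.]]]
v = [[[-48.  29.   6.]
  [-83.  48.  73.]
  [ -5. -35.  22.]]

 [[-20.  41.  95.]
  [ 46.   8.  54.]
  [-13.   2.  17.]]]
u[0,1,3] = -5.0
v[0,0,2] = 6.0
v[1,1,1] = 8.0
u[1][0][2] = -97.0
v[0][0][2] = 6.0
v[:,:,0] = [[-48.0, -83.0, -5.0], [-20.0, 46.0, -13.0]]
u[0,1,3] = -5.0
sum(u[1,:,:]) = -161.0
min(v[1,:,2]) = 17.0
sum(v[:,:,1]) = 93.0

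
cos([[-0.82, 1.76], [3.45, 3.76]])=[[-0.25, 0.11], [0.23, 0.05]]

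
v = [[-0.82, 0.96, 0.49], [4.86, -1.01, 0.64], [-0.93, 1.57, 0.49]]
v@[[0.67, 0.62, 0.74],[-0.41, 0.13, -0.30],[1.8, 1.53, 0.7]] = [[-0.06, 0.37, -0.55], [4.82, 3.86, 4.35], [-0.38, 0.38, -0.82]]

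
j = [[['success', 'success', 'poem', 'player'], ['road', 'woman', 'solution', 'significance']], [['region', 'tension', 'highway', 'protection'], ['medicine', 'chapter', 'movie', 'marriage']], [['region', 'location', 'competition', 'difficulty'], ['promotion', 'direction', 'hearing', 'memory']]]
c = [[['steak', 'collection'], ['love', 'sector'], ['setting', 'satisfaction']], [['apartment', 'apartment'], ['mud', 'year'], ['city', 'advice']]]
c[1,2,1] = 'advice'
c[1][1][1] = 'year'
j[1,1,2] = 'movie'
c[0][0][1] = 'collection'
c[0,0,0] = 'steak'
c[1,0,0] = 'apartment'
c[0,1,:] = ['love', 'sector']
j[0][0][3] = 'player'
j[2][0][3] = 'difficulty'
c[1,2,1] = 'advice'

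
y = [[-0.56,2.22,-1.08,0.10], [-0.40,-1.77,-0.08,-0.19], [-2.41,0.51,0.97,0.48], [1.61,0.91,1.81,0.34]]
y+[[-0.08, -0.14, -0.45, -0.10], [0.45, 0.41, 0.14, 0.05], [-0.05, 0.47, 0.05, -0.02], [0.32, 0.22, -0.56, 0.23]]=[[-0.64, 2.08, -1.53, 0.0], [0.05, -1.36, 0.06, -0.14], [-2.46, 0.98, 1.02, 0.46], [1.93, 1.13, 1.25, 0.57]]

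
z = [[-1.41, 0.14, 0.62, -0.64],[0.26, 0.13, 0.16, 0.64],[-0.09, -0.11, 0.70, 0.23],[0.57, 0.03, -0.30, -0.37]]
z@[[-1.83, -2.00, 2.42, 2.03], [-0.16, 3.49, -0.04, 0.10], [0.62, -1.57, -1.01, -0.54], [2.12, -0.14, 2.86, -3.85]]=[[1.59, 2.42, -5.87, -0.72], [0.96, -0.41, 2.29, -2.01], [1.10, -1.34, -0.26, -1.46], [-2.02, -0.51, 0.62, 2.75]]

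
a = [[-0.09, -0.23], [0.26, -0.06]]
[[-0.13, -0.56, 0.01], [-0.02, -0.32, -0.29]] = a@[[0.04, -0.63, -1.03], [0.57, 2.66, 0.36]]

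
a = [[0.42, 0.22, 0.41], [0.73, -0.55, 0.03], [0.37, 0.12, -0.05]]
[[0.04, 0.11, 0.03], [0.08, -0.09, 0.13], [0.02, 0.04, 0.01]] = a @ [[0.08, 0.04, 0.08], [-0.03, 0.23, -0.12], [0.02, 0.11, 0.05]]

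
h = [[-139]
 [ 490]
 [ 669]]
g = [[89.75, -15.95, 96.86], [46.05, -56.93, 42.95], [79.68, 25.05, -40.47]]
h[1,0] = 490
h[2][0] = 669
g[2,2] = -40.47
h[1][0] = 490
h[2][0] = 669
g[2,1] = 25.05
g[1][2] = 42.95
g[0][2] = 96.86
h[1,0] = 490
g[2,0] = 79.68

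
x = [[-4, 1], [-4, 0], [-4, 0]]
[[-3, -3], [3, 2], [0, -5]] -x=[[1, -4], [7, 2], [4, -5]]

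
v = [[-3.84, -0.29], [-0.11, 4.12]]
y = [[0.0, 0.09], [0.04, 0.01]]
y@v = [[-0.01, 0.37], [-0.15, 0.03]]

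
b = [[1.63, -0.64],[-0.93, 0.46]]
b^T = [[1.63, -0.93], [-0.64, 0.46]]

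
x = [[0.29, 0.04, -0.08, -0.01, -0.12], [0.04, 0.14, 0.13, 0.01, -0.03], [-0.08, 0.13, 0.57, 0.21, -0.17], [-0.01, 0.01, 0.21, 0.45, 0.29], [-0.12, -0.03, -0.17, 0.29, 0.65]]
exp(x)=[[1.35, 0.05, -0.11, -0.05, -0.19], [0.05, 1.16, 0.19, 0.03, -0.06], [-0.11, 0.19, 1.84, 0.32, -0.26], [-0.05, 0.03, 0.32, 1.67, 0.49], [-0.19, -0.06, -0.26, 0.49, 2.03]]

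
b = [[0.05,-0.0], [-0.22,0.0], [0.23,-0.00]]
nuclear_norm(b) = 0.32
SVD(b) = [[-0.16,0.68],  [0.68,0.60],  [-0.71,0.42]] @ diag([0.32218007387174025, 0.0]) @ [[-1.0, -0.00], [0.00, 1.0]]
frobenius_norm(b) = 0.32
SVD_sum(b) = [[0.05, 0.0], [-0.22, 0.00], [0.23, 0.0]] + [[0.00, 0.0],[0.0, 0.0],[0.00, 0.00]]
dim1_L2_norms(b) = [0.05, 0.22, 0.23]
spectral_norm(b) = 0.32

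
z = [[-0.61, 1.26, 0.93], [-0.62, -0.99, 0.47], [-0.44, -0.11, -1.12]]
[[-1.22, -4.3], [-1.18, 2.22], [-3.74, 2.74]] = z @ [[3.94, -0.95], [-0.41, -2.52], [1.83, -1.83]]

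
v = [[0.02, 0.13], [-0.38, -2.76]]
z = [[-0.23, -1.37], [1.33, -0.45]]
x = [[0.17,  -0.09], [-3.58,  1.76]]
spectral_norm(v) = 2.79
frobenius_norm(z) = 1.98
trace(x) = 1.93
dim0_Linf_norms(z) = [1.33, 1.37]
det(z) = 1.93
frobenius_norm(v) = 2.79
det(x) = -0.02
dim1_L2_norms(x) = [0.19, 3.99]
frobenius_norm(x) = 3.99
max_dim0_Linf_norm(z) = 1.37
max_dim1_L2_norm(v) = 2.79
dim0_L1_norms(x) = [3.75, 1.85]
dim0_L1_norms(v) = [0.4, 2.89]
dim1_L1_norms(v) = [0.15, 3.14]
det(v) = -0.01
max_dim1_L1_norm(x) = 5.34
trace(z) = -0.68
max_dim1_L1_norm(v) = 3.14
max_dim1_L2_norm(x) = 3.99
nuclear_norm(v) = 2.79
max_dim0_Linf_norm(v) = 2.76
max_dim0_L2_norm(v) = 2.76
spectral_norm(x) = 3.99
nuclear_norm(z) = 2.78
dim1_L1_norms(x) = [0.26, 5.34]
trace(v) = -2.74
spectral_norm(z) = 1.50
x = v @ z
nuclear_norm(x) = 4.00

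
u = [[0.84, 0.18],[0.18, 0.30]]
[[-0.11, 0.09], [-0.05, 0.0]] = u @ [[-0.11, 0.12], [-0.1, -0.06]]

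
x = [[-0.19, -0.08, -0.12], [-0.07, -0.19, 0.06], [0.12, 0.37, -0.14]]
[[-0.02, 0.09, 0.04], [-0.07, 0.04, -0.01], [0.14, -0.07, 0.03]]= x@[[-0.17,  -0.15,  0.19], [0.48,  -0.27,  -0.16], [0.13,  -0.33,  -0.49]]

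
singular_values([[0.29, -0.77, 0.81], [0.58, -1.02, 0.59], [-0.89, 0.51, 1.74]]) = [2.08, 1.67, 0.02]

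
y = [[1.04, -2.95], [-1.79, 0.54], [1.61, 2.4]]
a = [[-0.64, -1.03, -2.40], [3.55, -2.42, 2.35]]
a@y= [[-2.69,-4.43], [11.81,-6.14]]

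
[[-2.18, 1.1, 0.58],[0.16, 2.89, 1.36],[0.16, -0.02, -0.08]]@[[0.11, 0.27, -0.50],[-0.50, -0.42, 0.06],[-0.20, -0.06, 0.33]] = [[-0.91, -1.09, 1.35],[-1.70, -1.25, 0.54],[0.04, 0.06, -0.11]]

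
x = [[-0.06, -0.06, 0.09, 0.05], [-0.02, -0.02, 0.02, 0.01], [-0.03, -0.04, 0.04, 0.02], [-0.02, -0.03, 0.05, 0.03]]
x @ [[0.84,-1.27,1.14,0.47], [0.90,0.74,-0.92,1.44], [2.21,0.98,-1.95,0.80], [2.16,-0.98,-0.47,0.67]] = [[0.20, 0.07, -0.21, -0.01], [0.03, 0.02, -0.05, -0.02], [0.07, 0.03, -0.08, -0.03], [0.13, 0.02, -0.11, 0.01]]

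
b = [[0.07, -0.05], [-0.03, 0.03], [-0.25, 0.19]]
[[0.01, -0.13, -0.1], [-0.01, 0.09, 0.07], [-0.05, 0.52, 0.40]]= b @[[-0.08,0.84,0.65],[-0.36,3.83,2.95]]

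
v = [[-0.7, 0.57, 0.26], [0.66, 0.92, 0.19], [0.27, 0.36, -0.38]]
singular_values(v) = [1.22, 0.94, 0.4]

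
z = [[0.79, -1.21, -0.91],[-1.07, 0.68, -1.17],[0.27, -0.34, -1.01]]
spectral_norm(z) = 1.97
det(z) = 0.67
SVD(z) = [[-0.86, -0.09, -0.5],[0.26, -0.92, -0.29],[-0.44, -0.38, 0.82]] @ diag([1.9687330333273008, 1.7857695058878853, 0.1903089995949317]) @ [[-0.55, 0.69, 0.47], [0.46, -0.22, 0.86], [0.70, 0.68, -0.20]]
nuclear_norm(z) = 3.94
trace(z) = 0.46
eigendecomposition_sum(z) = [[0.9, -0.91, 0.09], [-0.97, 0.99, -0.09], [0.2, -0.20, 0.02]] + [[-0.19, -0.09, 0.40],  [-0.18, -0.09, 0.39],  [0.02, 0.01, -0.03]] + [[0.08,-0.21,-1.39], [0.08,-0.22,-1.46], [0.06,-0.15,-0.99]]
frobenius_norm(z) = 2.66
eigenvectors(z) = [[-0.67, 0.71, 0.62], [0.73, 0.7, 0.65], [-0.15, -0.06, 0.44]]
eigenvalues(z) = [1.9, -0.31, -1.13]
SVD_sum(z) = [[0.93,-1.18,-0.80], [-0.28,0.35,0.24], [0.47,-0.59,-0.40]] + [[-0.07, 0.03, -0.13], [-0.75, 0.36, -1.42], [-0.31, 0.15, -0.58]] + [[-0.07, -0.06, 0.02], [-0.04, -0.04, 0.01], [0.11, 0.11, -0.03]]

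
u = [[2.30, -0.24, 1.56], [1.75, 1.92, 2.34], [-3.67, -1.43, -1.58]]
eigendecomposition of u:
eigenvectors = [[-0.24-0.35j, -0.24+0.35j, -0.60+0.00j], [-0.44-0.29j, (-0.44+0.29j), (0.72+0j)], [(0.73+0j), 0.73-0.00j, (0.36+0j)]]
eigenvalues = [(0.5+2.31j), (0.5-2.31j), (1.64+0j)]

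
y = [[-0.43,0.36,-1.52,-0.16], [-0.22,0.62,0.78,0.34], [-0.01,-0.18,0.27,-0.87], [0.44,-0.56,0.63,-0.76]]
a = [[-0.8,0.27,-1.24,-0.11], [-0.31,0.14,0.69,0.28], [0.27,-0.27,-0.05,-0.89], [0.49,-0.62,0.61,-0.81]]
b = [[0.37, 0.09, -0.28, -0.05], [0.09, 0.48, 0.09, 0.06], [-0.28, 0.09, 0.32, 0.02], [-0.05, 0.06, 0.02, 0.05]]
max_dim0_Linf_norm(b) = 0.48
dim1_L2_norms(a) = [1.5, 0.82, 0.97, 1.29]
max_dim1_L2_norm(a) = 1.5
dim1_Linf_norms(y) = [1.52, 0.78, 0.87, 0.76]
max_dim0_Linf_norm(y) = 1.52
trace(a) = -1.52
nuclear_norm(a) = 3.87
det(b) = -0.00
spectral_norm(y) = 1.94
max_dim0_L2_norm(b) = 0.5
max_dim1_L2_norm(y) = 1.63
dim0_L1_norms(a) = [1.87, 1.3, 2.59, 2.09]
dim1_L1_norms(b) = [0.79, 0.72, 0.71, 0.18]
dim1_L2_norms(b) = [0.48, 0.5, 0.44, 0.09]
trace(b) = 1.22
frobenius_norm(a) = 2.35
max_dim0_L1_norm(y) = 3.2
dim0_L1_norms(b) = [0.79, 0.72, 0.71, 0.18]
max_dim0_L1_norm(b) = 0.79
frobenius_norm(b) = 0.82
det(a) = -0.21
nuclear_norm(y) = 4.09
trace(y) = -0.30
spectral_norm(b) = 0.63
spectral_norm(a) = 1.86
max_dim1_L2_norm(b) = 0.5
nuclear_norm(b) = 1.22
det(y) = 0.17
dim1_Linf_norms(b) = [0.37, 0.48, 0.32, 0.06]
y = b + a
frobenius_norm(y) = 2.48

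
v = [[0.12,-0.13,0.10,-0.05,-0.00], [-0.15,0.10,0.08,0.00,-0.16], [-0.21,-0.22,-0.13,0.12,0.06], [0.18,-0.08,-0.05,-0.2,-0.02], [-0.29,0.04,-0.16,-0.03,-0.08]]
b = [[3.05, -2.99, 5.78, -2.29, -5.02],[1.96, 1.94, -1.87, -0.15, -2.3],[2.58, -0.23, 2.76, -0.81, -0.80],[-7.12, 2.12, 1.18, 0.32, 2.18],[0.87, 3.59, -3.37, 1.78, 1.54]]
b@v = [[0.64, -1.98, 0.23, 1.15, 1.27], [0.98, 0.27, 0.97, -0.22, -0.24], [-0.15, -0.93, 0.05, 0.39, 0.28], [-1.99, 0.94, -1.06, 0.37, -0.45], [0.15, 0.91, 0.48, -0.85, -0.94]]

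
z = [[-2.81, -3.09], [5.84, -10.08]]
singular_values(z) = [11.73, 3.95]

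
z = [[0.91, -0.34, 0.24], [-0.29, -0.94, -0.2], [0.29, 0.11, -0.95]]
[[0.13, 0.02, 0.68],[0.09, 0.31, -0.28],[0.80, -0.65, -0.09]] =z@[[0.33, -0.26, 0.68],  [-0.04, -0.37, 0.02],  [-0.75, 0.56, 0.30]]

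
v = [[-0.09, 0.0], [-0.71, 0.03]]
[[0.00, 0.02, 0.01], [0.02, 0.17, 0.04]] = v @ [[-0.03, -0.24, -0.06], [-0.03, -0.0, -0.24]]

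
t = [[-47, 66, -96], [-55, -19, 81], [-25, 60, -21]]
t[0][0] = -47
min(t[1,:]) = -55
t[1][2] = 81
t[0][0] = -47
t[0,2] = -96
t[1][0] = -55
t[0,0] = -47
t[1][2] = 81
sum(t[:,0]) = -127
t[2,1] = 60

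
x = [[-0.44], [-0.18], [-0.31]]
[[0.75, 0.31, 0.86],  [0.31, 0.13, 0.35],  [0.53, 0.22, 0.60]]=x @[[-1.70, -0.71, -1.95]]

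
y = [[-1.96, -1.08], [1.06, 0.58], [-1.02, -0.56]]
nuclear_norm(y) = 2.80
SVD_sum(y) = [[-1.96, -1.08], [1.06, 0.58], [-1.02, -0.56]] + [[0.00, -0.0],  [0.00, -0.0],  [-0.0, 0.0]]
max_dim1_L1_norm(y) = 3.04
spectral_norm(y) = 2.80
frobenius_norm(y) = 2.80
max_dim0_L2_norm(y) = 2.45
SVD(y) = [[-0.8, -0.56],[0.43, -0.79],[-0.42, 0.25]] @ diag([2.796781947353746, 0.0032770346642803983]) @ [[0.88, 0.48],[-0.48, 0.88]]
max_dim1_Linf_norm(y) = 1.96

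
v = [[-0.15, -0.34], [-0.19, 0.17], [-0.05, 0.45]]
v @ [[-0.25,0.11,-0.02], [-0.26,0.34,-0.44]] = [[0.13, -0.13, 0.15], [0.0, 0.04, -0.07], [-0.1, 0.15, -0.2]]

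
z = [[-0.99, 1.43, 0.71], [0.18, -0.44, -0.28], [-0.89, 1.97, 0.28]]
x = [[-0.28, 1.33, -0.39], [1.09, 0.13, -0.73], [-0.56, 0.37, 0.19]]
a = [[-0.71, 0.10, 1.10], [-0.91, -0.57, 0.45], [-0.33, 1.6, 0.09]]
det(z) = -0.17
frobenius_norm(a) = 2.40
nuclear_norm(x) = 2.91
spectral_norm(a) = 1.71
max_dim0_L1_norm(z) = 3.84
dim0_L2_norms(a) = [1.2, 1.7, 1.19]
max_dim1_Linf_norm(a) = 1.6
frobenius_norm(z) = 2.93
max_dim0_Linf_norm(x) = 1.33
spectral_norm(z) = 2.89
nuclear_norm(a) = 3.79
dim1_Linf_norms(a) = [1.1, 0.91, 1.6]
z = a + x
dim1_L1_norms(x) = [2.0, 1.95, 1.12]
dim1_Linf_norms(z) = [1.43, 0.44, 1.97]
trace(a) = -1.19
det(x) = 0.00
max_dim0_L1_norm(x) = 1.93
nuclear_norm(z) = 3.47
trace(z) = -1.15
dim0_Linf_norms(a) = [0.91, 1.6, 1.1]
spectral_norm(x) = 1.49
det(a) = -1.27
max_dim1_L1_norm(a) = 2.02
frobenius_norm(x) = 2.06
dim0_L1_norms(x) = [1.93, 1.83, 1.31]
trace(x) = 0.04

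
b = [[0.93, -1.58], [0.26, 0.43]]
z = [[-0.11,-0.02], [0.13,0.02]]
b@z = [[-0.31, -0.05], [0.03, 0.00]]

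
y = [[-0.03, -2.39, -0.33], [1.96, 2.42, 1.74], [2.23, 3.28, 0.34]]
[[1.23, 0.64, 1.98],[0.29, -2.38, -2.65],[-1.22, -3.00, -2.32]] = y @ [[0.25,-0.96,0.15], [-0.62,-0.27,-0.74], [0.75,0.09,-0.66]]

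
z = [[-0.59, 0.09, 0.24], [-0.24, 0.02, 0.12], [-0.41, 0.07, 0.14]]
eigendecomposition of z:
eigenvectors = [[0.77, -0.27, 0.26], [0.29, -0.92, -0.55], [0.57, -0.3, 0.8]]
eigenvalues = [-0.38, -0.01, -0.04]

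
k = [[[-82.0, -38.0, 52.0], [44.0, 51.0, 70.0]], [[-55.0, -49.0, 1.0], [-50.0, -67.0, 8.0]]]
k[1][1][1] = -67.0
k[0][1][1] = 51.0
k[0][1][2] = 70.0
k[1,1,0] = -50.0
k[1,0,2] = 1.0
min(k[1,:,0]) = -55.0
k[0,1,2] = 70.0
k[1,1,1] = -67.0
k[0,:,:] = [[-82.0, -38.0, 52.0], [44.0, 51.0, 70.0]]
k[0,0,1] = -38.0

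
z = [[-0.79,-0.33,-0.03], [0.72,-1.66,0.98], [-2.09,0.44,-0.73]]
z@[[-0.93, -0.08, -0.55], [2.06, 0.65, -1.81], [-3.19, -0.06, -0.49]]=[[0.15, -0.15, 1.05], [-7.22, -1.2, 2.13], [5.18, 0.50, 0.71]]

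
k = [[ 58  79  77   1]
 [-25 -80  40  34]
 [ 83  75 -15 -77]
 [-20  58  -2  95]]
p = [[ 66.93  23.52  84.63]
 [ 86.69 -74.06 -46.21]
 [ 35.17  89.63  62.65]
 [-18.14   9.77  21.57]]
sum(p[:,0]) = 170.65000000000003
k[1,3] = 34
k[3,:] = [-20, 58, -2, 95]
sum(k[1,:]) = -31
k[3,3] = 95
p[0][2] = 84.63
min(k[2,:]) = -77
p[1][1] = -74.06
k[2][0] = 83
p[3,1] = 9.77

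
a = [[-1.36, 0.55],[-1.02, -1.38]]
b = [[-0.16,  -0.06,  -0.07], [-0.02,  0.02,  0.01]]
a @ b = [[0.21, 0.09, 0.1], [0.19, 0.03, 0.06]]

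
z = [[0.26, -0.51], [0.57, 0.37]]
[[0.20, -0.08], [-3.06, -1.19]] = z @ [[-3.84, -1.65],[-2.35, -0.68]]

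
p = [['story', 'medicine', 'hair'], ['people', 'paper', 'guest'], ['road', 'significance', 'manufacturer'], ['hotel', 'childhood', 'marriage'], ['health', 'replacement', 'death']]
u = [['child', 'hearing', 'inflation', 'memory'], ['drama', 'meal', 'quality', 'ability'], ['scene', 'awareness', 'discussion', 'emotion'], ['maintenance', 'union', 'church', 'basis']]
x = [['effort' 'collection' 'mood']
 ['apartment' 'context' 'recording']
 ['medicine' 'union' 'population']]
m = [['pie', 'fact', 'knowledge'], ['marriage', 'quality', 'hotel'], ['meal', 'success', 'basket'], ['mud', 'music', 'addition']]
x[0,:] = ['effort', 'collection', 'mood']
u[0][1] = 'hearing'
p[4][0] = 'health'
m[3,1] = 'music'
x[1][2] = 'recording'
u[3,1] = 'union'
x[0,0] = 'effort'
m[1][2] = 'hotel'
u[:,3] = ['memory', 'ability', 'emotion', 'basis']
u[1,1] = 'meal'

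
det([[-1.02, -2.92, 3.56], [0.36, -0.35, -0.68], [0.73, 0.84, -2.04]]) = -0.020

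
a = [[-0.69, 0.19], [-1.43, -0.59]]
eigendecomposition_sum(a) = [[(-0.34+0.23j),0.09+0.12j], [(-0.71-0.88j),(-0.3+0.29j)]] + [[-0.34-0.23j, 0.09-0.12j],  [(-0.71+0.88j), (-0.3-0.29j)]]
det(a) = 0.68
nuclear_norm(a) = 2.06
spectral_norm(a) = 1.65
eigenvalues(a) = [(-0.64+0.52j), (-0.64-0.52j)]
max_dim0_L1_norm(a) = 2.12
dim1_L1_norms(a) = [0.88, 2.02]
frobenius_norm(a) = 1.70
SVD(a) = [[-0.37, -0.93], [-0.93, 0.37]] @ diag([1.654340329028304, 0.4103146058215852]) @ [[0.96, 0.29],[0.29, -0.96]]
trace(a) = -1.28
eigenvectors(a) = [[(-0.03+0.34j), (-0.03-0.34j)], [-0.94+0.00j, -0.94-0.00j]]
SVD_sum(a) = [[-0.58, -0.18], [-1.47, -0.45]] + [[-0.11, 0.37], [0.04, -0.14]]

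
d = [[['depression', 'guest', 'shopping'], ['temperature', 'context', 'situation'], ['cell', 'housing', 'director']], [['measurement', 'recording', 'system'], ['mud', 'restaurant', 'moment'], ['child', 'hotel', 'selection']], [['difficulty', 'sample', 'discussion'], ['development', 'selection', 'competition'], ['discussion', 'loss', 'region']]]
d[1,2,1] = 'hotel'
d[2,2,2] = 'region'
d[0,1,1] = 'context'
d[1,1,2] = 'moment'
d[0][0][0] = 'depression'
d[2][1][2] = 'competition'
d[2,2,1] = 'loss'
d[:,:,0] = [['depression', 'temperature', 'cell'], ['measurement', 'mud', 'child'], ['difficulty', 'development', 'discussion']]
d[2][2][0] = 'discussion'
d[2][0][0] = 'difficulty'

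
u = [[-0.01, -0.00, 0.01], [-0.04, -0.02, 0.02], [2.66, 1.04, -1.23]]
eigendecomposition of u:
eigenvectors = [[0.01, 0.4, -0.45], [0.02, 0.07, 0.86], [-1.0, 0.91, -0.23]]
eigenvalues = [-1.27, 0.01, -0.0]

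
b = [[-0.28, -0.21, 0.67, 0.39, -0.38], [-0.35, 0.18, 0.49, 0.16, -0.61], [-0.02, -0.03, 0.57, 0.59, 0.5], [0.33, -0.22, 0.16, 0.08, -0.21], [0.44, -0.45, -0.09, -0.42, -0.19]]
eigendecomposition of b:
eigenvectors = [[(-0.69+0j), -0.69-0.00j, (0.44+0.16j), 0.44-0.16j, (-0.12+0j)], [-0.51+0.16j, -0.51-0.16j, 0.58+0.00j, (0.58-0j), 0.15+0.00j], [0.07-0.25j, 0.07+0.25j, (0.47+0.27j), (0.47-0.27j), (0.58+0j)], [(0.01+0.23j), (0.01-0.23j), 0.28+0.10j, 0.28-0.10j, -0.71+0.00j], [(-0.07+0.33j), -0.07-0.33j, (-0.26+0.04j), (-0.26-0.04j), 0.36+0.00j]]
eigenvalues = [(-0.55+0.34j), (-0.55-0.34j), (0.66+0.11j), (0.66-0.11j), (0.16+0j)]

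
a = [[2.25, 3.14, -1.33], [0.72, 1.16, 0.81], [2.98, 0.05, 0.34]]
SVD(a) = [[-0.84, -0.5, -0.20], [-0.25, 0.02, 0.97], [-0.48, 0.87, -0.14]] @ diag([4.64349979655711, 2.3176631509428547, 1.1295783098730732]) @ [[-0.75, -0.64, 0.16], [0.64, -0.65, 0.42], [-0.16, 0.42, 0.89]]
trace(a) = 3.75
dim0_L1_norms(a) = [5.95, 4.35, 2.48]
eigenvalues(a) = [(3.23+0j), (0.26+1.92j), (0.26-1.92j)]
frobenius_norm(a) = 5.31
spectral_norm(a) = 4.64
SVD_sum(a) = [[2.95, 2.49, -0.64], [0.87, 0.73, -0.19], [1.68, 1.41, -0.36]] + [[-0.74, 0.75, -0.49], [0.03, -0.03, 0.02], [1.28, -1.30, 0.85]] + [[0.04, -0.1, -0.21], [-0.18, 0.46, 0.98], [0.03, -0.07, -0.14]]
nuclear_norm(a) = 8.09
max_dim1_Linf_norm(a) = 3.14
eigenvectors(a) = [[0.61+0.00j, (0.02-0.51j), (0.02+0.51j)], [(0.46+0j), -0.03+0.34j, -0.03-0.34j], [0.64+0.00j, -0.79+0.00j, (-0.79-0j)]]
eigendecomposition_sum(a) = [[(1.54-0j), 2.32+0.00j, -0.06-0.00j],[1.16-0.00j, 1.75+0.00j, (-0.04-0j)],[1.60-0.00j, 2.42+0.00j, -0.06-0.00j]] + [[(0.36+0.47j), 0.41-0.76j, (-0.64+0.1j)], [-0.22-0.32j, (-0.3+0.49j), 0.43-0.04j], [(0.69-0.58j), (-1.19-0.57j), 0.20+0.97j]] + [[0.36-0.47j, (0.41+0.76j), (-0.64-0.1j)], [-0.22+0.32j, -0.30-0.49j, 0.43+0.04j], [0.69+0.58j, -1.19+0.57j, (0.2-0.97j)]]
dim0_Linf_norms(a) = [2.98, 3.14, 1.33]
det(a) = 12.16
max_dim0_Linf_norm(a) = 3.14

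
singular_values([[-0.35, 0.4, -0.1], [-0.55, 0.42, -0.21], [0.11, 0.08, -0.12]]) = [0.9, 0.18, 0.09]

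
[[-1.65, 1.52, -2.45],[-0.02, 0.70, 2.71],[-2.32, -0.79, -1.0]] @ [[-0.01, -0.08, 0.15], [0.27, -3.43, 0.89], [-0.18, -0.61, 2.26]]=[[0.87, -3.59, -4.43], [-0.30, -4.05, 6.74], [-0.01, 3.51, -3.31]]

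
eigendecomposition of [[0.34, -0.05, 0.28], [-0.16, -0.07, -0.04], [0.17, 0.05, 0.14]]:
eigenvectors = [[-0.87, 0.53, 0.34], [0.28, -0.53, 0.86], [-0.39, -0.66, -0.39]]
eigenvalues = [0.48, 0.04, -0.11]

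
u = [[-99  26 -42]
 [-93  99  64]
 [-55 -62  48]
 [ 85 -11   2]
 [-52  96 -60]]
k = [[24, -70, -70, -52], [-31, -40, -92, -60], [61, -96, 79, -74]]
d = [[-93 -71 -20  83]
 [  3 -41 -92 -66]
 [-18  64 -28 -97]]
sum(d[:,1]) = -48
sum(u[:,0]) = -214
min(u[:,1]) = -62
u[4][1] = 96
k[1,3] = -60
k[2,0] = 61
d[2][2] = -28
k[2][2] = 79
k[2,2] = 79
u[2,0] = -55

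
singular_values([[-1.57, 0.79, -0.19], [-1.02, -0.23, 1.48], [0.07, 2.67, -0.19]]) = [2.84, 2.06, 1.12]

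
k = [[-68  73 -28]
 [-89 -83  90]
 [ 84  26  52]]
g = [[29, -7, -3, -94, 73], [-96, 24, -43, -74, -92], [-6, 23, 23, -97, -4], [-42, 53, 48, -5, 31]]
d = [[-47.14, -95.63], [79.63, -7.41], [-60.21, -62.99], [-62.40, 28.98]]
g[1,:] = [-96, 24, -43, -74, -92]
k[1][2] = 90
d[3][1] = 28.98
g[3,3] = -5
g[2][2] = 23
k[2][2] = 52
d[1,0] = 79.63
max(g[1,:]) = 24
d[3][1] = 28.98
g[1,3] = -74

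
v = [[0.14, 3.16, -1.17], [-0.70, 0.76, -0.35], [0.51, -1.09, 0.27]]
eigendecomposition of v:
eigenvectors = [[0.88+0.00j, (0.88-0j), (-0.02+0j)], [0.08+0.34j, (0.08-0.34j), 0.35+0.00j], [(-0.17-0.27j), -0.17+0.27j, 0.94+0.00j]]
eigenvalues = [(0.66+1.59j), (0.66-1.59j), (-0.15+0j)]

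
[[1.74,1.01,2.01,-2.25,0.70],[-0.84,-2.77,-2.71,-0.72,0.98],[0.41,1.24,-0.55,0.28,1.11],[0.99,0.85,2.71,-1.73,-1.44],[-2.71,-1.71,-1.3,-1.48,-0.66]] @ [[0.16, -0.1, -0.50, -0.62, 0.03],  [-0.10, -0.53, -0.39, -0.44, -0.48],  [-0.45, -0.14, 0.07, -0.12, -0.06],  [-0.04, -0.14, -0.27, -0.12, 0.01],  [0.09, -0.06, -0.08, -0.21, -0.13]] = [[-0.57, -0.72, -0.57, -1.64, -0.67], [1.48, 1.97, 1.43, 1.95, 1.33], [0.28, -0.73, -0.89, -1.00, -0.69], [-1.21, -0.6, -0.05, -0.80, -0.37], [0.32, 1.61, 2.38, 2.9, 0.89]]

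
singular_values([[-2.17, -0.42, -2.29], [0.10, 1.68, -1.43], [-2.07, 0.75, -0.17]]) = [3.69, 2.01, 1.49]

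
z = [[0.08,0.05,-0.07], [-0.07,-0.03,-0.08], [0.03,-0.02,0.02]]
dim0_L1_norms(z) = [0.18, 0.1, 0.17]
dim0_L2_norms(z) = [0.11, 0.06, 0.11]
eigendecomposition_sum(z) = [[(0.04+0.03j), 0.02-0.01j, -0.04+0.04j], [(-0.03+0.02j), 0.00+0.02j, (-0.02-0.04j)], [0.02-0.02j, (-0-0.01j), 0.02+0.02j]] + [[(0.04-0.03j), (0.02+0.01j), (-0.04-0.04j)], [-0.03-0.02j, 0.00-0.02j, (-0.02+0.04j)], [(0.02+0.02j), -0.00+0.01j, (0.02-0.02j)]] + [[0.00+0.00j, (0.01+0j), (0.01-0j)], [-0.01-0.00j, -0.03-0.00j, -0.04+0.00j], [-0.00-0.00j, (-0.01-0j), -0.02+0.00j]]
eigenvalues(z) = [(0.06+0.07j), (0.06-0.07j), (-0.05+0j)]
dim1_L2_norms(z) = [0.12, 0.11, 0.04]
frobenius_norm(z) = 0.17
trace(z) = 0.07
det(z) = -0.00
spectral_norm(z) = 0.12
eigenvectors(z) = [[(-0.74+0j), (-0.74-0j), (-0.17+0j)], [(0.24-0.51j), 0.24+0.51j, 0.92+0.00j], [-0.06+0.36j, (-0.06-0.36j), 0.35+0.00j]]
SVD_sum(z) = [[0.09,0.04,-0.00], [-0.06,-0.03,0.00], [0.02,0.01,-0.00]] + [[-0.01, 0.01, -0.07], [-0.01, 0.01, -0.08], [0.0, -0.00, 0.02]] + [[0.0,-0.0,-0.00], [0.0,-0.01,-0.00], [0.01,-0.02,-0.0]]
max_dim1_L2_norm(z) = 0.12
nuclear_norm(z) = 0.26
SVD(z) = [[-0.79,0.61,-0.03],[0.59,0.76,-0.27],[-0.14,-0.23,-0.96]] @ diag([0.12217030778321807, 0.10924084439705788, 0.028997479400312567]) @ [[-0.89, -0.45, 0.04], [-0.1, 0.11, -0.99], [-0.44, 0.89, 0.15]]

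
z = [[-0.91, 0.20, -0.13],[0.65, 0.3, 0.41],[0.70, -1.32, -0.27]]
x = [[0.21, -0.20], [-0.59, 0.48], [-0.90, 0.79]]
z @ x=[[-0.19, 0.18],[-0.41, 0.34],[1.17, -0.99]]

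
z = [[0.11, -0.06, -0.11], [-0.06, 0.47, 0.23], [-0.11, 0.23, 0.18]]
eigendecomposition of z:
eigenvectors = [[-0.21, 0.77, 0.60],[0.84, 0.45, -0.29],[0.49, -0.45, 0.75]]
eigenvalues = [0.62, 0.14, 0.0]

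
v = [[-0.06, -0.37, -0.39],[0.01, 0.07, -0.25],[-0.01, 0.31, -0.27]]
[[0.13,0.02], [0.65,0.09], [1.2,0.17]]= v @ [[-1.08, -0.15], [2.01, 0.29], [-2.08, -0.30]]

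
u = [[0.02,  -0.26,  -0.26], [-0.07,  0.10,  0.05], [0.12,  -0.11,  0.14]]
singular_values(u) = [0.38, 0.22, 0.03]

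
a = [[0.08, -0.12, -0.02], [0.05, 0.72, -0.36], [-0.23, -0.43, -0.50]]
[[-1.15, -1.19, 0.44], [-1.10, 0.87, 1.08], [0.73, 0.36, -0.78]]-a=[[-1.23, -1.07, 0.46], [-1.15, 0.15, 1.44], [0.96, 0.79, -0.28]]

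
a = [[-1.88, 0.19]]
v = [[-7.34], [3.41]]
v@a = [[13.8, -1.39], [-6.41, 0.65]]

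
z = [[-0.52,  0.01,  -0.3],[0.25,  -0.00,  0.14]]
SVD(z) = [[-0.9, 0.43],  [0.43, 0.9]] @ diag([0.665259733617897, 0.00543017740453319]) @ [[0.87, -0.01, 0.50], [0.31, 0.79, -0.52]]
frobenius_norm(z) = 0.67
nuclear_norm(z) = 0.67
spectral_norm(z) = 0.67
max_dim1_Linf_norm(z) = 0.52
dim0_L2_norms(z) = [0.58, 0.01, 0.33]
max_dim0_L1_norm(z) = 0.77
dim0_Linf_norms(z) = [0.52, 0.01, 0.3]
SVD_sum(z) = [[-0.52, 0.01, -0.30],[0.25, -0.0, 0.14]] + [[0.00, 0.00, -0.00], [0.0, 0.0, -0.00]]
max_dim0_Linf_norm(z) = 0.52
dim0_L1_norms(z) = [0.77, 0.01, 0.44]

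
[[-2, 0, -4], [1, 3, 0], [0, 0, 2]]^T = [[-2, 1, 0], [0, 3, 0], [-4, 0, 2]]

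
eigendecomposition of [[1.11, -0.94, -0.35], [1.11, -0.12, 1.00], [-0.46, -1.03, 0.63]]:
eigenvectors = [[(0.74+0j), (-0.13-0.4j), -0.13+0.40j], [(0.1+0j), (-0.71+0j), (-0.71-0j)], [(-0.67+0j), -0.05-0.55j, (-0.05+0.55j)]]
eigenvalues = [(1.3+0j), (0.16+1.4j), (0.16-1.4j)]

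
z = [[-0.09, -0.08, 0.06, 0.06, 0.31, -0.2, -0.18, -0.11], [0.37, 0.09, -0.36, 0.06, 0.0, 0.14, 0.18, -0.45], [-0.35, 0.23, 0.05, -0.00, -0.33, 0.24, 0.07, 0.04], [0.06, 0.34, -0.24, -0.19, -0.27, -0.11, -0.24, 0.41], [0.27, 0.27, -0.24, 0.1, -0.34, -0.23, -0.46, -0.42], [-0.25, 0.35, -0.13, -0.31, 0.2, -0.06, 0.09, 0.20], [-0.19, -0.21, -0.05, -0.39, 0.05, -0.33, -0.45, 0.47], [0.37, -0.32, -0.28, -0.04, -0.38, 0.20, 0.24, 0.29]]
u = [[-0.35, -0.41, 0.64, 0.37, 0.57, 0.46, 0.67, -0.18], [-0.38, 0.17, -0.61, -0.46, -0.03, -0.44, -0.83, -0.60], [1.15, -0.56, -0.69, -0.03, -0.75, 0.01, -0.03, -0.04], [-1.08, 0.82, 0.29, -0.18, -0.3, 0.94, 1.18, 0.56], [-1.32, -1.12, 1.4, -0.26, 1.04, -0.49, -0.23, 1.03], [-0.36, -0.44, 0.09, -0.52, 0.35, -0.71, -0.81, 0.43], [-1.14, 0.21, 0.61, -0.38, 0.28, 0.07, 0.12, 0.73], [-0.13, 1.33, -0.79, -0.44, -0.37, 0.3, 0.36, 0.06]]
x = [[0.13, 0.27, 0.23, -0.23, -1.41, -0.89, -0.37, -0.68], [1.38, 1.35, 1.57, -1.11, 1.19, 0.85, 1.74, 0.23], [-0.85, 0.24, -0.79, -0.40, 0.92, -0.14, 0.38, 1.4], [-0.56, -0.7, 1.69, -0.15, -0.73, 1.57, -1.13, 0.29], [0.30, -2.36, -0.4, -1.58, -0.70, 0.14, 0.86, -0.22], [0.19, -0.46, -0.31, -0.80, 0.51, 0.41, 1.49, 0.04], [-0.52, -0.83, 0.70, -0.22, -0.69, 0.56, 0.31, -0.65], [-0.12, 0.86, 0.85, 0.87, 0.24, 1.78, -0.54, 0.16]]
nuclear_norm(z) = 4.82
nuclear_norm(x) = 16.38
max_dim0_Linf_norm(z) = 0.47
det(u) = -0.00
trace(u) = -0.54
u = x @ z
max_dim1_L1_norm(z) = 2.33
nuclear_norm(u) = 10.47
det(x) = 0.01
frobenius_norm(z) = 2.05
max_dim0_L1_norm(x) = 7.07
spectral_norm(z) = 1.19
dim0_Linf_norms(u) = [1.32, 1.33, 1.4, 0.52, 1.04, 0.94, 1.18, 1.03]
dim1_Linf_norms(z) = [0.31, 0.45, 0.35, 0.41, 0.46, 0.35, 0.47, 0.38]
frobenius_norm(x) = 7.12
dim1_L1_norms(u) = [3.65, 3.52, 3.26, 5.35, 6.89, 3.71, 3.54, 3.78]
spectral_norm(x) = 3.94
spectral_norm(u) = 3.55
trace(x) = 0.72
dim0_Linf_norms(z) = [0.37, 0.35, 0.36, 0.39, 0.38, 0.33, 0.46, 0.47]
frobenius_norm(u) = 5.11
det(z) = 0.00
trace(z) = -0.70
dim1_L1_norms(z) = [1.09, 1.65, 1.31, 1.86, 2.33, 1.59, 2.14, 2.12]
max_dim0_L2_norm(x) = 3.11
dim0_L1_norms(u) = [5.91, 5.06, 5.12, 2.64, 3.69, 3.42, 4.23, 3.63]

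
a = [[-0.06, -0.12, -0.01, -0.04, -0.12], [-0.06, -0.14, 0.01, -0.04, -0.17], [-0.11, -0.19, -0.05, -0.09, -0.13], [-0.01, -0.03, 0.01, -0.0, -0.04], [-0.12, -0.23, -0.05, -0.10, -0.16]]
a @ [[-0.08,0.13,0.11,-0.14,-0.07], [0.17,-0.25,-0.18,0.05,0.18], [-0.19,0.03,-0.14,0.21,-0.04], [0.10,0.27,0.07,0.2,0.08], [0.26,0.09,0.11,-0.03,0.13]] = [[-0.05,  0.00,  0.0,  -0.00,  -0.04],[-0.07,  0.0,  -0.00,  0.00,  -0.05],[-0.06,  -0.00,  0.01,  -0.02,  -0.05],[-0.02,  0.00,  -0.00,  0.0,  -0.01],[-0.07,  -0.0,  0.01,  -0.02,  -0.06]]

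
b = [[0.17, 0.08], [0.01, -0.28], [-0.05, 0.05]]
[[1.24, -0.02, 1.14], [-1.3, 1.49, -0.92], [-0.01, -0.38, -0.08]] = b @ [[5.01, 2.34, 5.06], [4.81, -5.23, 3.45]]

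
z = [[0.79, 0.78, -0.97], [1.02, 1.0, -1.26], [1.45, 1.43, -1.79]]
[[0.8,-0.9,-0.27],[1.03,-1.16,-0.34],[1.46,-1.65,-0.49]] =z@[[0.44,-0.78,-0.20], [0.04,-0.50,-0.35], [-0.43,-0.11,-0.17]]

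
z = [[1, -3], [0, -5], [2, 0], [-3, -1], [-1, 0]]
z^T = [[1, 0, 2, -3, -1], [-3, -5, 0, -1, 0]]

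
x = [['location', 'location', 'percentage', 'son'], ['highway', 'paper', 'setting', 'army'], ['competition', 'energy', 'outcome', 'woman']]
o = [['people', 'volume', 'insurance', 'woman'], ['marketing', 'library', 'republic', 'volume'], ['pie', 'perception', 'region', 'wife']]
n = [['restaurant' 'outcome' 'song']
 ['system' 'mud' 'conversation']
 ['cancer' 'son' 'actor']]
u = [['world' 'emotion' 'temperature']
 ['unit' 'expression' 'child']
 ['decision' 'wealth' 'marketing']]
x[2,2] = 'outcome'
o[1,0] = 'marketing'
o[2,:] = ['pie', 'perception', 'region', 'wife']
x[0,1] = 'location'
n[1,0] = 'system'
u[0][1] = 'emotion'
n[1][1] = 'mud'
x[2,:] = ['competition', 'energy', 'outcome', 'woman']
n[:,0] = ['restaurant', 'system', 'cancer']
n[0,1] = 'outcome'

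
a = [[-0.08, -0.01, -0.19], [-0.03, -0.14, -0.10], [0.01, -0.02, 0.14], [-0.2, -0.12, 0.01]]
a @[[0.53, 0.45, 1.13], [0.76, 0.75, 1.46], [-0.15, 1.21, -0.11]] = [[-0.02, -0.27, -0.08], [-0.11, -0.24, -0.23], [-0.03, 0.16, -0.03], [-0.2, -0.17, -0.40]]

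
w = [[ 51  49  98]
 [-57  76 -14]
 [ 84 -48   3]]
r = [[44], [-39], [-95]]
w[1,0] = -57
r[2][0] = -95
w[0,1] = 49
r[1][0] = -39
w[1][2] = -14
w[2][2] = 3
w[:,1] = [49, 76, -48]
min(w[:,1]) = -48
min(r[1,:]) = -39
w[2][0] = 84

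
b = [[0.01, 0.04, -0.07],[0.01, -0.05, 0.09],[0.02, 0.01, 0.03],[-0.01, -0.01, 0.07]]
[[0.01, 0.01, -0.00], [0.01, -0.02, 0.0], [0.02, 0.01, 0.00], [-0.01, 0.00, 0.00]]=b @ [[0.77, 0.03, 0.01], [0.03, 0.55, 0.13], [0.01, 0.13, 0.08]]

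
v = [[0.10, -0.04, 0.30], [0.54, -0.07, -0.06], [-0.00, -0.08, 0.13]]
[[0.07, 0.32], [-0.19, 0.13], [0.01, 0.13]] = v@ [[-0.23, 0.34], [0.55, -0.08], [0.38, 0.95]]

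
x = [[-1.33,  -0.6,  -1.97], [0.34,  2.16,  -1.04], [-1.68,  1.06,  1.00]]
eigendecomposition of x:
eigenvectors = [[0.90+0.00j, (-0.02+0.37j), (-0.02-0.37j)], [(0.03+0j), 0.68+0.00j, 0.68-0.00j], [(0.44+0j), 0.05-0.63j, 0.05+0.63j]]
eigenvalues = [(-2.32+0j), (2.08+1.14j), (2.08-1.14j)]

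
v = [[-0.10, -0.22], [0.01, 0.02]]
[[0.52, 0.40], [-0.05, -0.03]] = v @ [[-2.74,1.73],[-1.1,-2.59]]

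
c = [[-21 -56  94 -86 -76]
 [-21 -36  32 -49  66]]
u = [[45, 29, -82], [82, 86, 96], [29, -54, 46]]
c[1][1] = -36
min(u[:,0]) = 29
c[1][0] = -21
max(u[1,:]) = 96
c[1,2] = 32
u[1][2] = 96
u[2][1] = -54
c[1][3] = -49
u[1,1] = 86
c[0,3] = -86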